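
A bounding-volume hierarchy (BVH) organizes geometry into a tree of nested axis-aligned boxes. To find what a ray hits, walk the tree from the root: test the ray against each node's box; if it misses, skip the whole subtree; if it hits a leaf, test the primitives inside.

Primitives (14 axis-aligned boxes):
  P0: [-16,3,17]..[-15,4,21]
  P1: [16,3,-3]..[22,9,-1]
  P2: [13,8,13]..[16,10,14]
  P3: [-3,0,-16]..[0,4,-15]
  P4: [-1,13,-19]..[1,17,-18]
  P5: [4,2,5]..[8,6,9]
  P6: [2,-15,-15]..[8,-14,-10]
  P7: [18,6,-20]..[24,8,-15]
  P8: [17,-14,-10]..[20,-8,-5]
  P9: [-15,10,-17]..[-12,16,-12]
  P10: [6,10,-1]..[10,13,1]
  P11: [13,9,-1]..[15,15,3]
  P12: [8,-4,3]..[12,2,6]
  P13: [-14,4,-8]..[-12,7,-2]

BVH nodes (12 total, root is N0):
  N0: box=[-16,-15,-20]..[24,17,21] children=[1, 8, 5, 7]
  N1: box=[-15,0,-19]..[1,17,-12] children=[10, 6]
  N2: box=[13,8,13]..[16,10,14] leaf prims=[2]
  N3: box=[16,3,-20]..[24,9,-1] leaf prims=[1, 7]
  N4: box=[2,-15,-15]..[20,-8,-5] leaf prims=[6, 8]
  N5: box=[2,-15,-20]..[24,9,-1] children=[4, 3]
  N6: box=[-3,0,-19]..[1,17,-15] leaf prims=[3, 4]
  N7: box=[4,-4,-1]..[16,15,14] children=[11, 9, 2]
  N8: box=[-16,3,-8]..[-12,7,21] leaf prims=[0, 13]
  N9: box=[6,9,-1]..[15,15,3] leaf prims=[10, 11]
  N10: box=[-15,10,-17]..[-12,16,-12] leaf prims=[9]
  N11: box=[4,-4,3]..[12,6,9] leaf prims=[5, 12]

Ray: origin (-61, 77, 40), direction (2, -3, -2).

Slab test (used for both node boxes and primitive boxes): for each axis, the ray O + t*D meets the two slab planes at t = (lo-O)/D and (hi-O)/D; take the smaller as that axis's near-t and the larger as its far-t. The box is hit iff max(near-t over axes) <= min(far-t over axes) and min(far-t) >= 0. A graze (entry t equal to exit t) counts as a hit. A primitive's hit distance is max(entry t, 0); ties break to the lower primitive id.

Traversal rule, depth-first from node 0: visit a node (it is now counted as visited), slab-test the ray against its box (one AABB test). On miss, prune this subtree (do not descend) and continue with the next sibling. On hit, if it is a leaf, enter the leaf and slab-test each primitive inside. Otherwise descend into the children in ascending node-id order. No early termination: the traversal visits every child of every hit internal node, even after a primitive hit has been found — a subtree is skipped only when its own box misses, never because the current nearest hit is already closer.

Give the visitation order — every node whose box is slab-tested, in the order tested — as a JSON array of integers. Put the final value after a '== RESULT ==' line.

Traverse from the root:
N0 x:[45/2,85/2] y:[20,92/3] z:[19/2,30] -> hit [45/2,30], descend [1, 5, 7, 8]
  N1 x:[23,31] y:[20,77/3] z:[26,59/2] -> miss, prune
  N5 x:[63/2,85/2] y:[68/3,92/3] z:[41/2,30] -> miss, prune
  N7 x:[65/2,77/2] y:[62/3,27] z:[13,41/2] -> miss, prune
  N8 x:[45/2,49/2] y:[70/3,74/3] z:[19/2,24] -> hit [70/3,24] leaf, test {P0(miss), P13@t=47/2}

Summary -> nodes [0, 1, 5, 7, 8]; box-tests=5; leaf-entries=1; first=P13

== RESULT ==
[0, 1, 5, 7, 8]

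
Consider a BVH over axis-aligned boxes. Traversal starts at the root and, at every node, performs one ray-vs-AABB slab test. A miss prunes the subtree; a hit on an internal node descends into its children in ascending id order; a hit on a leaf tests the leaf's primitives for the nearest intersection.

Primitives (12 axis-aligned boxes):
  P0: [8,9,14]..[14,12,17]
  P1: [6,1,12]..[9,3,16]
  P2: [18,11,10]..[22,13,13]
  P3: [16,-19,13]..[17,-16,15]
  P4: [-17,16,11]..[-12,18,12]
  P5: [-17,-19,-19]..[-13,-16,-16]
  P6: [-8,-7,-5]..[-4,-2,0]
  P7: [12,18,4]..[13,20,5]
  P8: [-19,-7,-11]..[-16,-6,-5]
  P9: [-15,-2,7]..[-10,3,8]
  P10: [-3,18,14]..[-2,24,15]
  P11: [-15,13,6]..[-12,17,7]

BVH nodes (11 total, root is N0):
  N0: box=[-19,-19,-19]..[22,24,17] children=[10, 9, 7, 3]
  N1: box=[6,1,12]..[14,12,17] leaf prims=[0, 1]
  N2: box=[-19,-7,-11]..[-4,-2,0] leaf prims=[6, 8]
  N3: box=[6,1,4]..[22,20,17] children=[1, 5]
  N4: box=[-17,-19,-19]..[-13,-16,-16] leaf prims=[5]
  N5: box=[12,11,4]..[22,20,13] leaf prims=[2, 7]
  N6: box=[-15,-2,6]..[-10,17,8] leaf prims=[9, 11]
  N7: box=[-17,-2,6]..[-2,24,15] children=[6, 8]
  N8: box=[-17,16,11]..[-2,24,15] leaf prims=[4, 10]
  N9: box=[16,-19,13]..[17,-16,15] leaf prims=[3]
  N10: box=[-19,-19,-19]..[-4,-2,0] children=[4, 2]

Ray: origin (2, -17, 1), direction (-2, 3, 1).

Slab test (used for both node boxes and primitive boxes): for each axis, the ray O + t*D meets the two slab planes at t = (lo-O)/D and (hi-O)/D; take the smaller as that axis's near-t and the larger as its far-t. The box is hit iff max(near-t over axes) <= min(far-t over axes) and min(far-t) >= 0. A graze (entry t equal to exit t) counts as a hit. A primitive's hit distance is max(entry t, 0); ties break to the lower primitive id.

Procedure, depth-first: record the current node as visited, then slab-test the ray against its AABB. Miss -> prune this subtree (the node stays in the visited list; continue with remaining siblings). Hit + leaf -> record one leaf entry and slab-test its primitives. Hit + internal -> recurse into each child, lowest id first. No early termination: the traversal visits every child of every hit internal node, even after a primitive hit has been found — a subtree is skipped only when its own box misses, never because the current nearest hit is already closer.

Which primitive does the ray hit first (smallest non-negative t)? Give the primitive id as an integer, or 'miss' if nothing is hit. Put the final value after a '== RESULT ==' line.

Traverse from the root:
N0 x:[-10,21/2] y:[-2/3,41/3] z:[-20,16] -> hit [-2/3,21/2], descend [3, 7, 9, 10]
  N3 x:[-10,-2] y:[6,37/3] z:[3,16] -> miss, prune
  N7 x:[2,19/2] y:[5,41/3] z:[5,14] -> hit [5,19/2], descend [6, 8]
    N6 x:[6,17/2] y:[5,34/3] z:[5,7] -> hit [6,7] leaf, test {P9@t=6, P11(miss)}
    N8 x:[2,19/2] y:[11,41/3] z:[10,14] -> miss, prune
  N9 x:[-15/2,-7] y:[-2/3,1/3] z:[12,14] -> miss, prune
  N10 x:[3,21/2] y:[-2/3,5] z:[-20,-1] -> miss, prune

order=[0, 3, 7, 6, 8, 9, 10]  |boxes|=7  |leaves|=1  hit=P9

== RESULT ==
9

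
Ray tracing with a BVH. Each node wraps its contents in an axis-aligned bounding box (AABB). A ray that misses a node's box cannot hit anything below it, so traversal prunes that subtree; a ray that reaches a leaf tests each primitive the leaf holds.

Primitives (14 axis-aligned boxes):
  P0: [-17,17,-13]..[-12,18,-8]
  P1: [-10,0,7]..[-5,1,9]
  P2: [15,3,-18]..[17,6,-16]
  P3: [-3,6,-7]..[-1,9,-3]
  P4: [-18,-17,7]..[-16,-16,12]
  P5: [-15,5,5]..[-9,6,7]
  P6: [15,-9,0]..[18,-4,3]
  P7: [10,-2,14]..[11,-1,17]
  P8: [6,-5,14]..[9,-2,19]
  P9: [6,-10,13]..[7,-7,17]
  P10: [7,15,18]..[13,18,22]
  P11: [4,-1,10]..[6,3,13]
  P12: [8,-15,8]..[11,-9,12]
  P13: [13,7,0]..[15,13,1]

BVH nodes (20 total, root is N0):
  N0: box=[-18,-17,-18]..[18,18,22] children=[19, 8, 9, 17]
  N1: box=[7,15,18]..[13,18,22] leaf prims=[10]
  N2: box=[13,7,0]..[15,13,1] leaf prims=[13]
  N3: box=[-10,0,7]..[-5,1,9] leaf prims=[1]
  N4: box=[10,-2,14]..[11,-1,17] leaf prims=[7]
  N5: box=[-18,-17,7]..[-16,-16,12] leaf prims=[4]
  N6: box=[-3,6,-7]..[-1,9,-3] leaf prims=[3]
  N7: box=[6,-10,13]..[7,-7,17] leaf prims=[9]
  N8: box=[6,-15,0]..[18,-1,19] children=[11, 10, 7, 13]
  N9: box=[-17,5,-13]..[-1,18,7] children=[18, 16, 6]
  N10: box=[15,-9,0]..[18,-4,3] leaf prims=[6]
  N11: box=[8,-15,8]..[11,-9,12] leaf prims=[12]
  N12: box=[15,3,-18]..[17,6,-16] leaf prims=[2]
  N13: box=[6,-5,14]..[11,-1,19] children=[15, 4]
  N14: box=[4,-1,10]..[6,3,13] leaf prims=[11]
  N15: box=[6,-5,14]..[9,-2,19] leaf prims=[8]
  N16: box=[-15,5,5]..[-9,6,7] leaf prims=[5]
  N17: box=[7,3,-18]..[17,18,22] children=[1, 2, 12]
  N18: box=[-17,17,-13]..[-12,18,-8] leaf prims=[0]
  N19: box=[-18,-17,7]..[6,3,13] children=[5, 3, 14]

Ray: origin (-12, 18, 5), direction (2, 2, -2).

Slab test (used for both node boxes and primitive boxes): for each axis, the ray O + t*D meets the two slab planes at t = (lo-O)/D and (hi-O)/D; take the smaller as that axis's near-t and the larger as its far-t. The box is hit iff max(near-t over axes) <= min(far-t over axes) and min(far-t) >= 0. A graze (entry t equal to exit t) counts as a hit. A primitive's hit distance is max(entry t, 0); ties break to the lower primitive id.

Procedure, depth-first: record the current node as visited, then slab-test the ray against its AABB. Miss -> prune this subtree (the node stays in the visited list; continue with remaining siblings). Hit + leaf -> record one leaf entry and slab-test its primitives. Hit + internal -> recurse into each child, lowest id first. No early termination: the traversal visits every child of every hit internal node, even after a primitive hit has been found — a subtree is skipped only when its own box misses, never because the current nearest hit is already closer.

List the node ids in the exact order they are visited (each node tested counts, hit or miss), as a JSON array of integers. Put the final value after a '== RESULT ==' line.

Traverse from the root:
N0 x:[-3,15] y:[-35/2,0] z:[-17/2,23/2] -> hit [-3,0], descend [8, 9, 17, 19]
  N8 x:[9,15] y:[-33/2,-19/2] z:[-7,5/2] -> miss, prune
  N9 x:[-5/2,11/2] y:[-13/2,0] z:[-1,9] -> hit [-1,0], descend [6, 16, 18]
    N6 x:[9/2,11/2] y:[-6,-9/2] z:[4,6] -> miss, prune
    N16 x:[-3/2,3/2] y:[-13/2,-6] z:[-1,0] -> miss, prune
    N18 x:[-5/2,0] y:[-1/2,0] z:[13/2,9] -> miss, prune
  N17 x:[19/2,29/2] y:[-15/2,0] z:[-17/2,23/2] -> miss, prune
  N19 x:[-3,9] y:[-35/2,-15/2] z:[-4,-1] -> miss, prune

Visited [0, 8, 9, 6, 16, 18, 17, 19]. Tests: 8 box, 0 leaf. Nearest: miss.

== RESULT ==
[0, 8, 9, 6, 16, 18, 17, 19]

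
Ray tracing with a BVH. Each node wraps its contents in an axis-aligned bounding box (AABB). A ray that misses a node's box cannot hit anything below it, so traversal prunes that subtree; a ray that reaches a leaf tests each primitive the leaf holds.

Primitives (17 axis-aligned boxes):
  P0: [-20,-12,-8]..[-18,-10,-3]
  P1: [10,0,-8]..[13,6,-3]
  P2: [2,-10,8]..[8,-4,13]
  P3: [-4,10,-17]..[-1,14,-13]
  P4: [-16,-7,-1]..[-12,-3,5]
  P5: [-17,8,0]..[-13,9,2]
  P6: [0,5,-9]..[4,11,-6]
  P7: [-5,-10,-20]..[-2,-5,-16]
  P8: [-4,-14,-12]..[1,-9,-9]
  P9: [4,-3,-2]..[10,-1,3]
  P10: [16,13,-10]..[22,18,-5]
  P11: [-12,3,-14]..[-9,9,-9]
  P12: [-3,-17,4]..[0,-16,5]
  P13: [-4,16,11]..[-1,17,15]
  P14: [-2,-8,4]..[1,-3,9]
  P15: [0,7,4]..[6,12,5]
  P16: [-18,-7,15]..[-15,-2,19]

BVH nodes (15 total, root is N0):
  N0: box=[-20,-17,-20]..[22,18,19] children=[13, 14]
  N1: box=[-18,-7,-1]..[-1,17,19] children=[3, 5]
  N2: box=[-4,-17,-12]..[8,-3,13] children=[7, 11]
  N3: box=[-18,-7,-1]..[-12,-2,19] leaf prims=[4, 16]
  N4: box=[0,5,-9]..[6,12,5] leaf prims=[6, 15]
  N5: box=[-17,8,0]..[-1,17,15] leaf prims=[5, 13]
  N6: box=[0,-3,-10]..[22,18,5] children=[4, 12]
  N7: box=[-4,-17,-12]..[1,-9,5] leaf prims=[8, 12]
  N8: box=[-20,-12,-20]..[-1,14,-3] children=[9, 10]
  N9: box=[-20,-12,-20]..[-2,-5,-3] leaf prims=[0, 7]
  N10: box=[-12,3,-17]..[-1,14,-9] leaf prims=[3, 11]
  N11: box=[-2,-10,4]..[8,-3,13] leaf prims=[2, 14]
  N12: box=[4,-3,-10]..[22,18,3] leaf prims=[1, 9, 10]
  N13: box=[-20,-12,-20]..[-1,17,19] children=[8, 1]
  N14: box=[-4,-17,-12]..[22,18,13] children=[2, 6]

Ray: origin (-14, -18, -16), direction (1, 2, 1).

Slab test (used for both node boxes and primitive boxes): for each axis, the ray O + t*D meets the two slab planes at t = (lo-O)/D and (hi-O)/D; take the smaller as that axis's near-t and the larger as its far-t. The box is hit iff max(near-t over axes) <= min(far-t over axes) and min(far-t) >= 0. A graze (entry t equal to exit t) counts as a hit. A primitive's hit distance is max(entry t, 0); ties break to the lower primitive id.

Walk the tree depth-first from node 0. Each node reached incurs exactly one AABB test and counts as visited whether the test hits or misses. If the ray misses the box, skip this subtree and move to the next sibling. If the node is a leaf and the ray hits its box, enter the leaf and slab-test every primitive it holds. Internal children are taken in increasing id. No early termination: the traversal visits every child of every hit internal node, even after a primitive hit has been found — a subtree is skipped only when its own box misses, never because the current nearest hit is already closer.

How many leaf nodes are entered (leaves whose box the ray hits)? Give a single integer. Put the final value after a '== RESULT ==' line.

Walk:
N0 x:[-6,36] y:[1/2,18] z:[-4,35] -> hit [1/2,18], descend [13, 14]
  N13 x:[-6,13] y:[3,35/2] z:[-4,35] -> hit [3,13], descend [1, 8]
    N1 x:[-4,13] y:[11/2,35/2] z:[15,35] -> miss, prune
    N8 x:[-6,13] y:[3,16] z:[-4,13] -> hit [3,13], descend [9, 10]
      N9 x:[-6,12] y:[3,13/2] z:[-4,13] -> hit [3,13/2] leaf, test {P0(miss), P7(miss)}
      N10 x:[2,13] y:[21/2,16] z:[-1,7] -> miss, prune
  N14 x:[10,36] y:[1/2,18] z:[4,29] -> hit [10,18], descend [2, 6]
    N2 x:[10,22] y:[1/2,15/2] z:[4,29] -> miss, prune
    N6 x:[14,36] y:[15/2,18] z:[6,21] -> hit [14,18], descend [4, 12]
      N4 x:[14,20] y:[23/2,15] z:[7,21] -> hit [14,15] leaf, test {P6(miss), P15(miss)}
      N12 x:[18,36] y:[15/2,18] z:[6,19] -> hit [18,18] leaf, test {P1(miss), P9(miss), P10(miss)}

Summary -> nodes [0, 13, 1, 8, 9, 10, 14, 2, 6, 4, 12]; box-tests=11; leaf-entries=3; first=miss

== RESULT ==
3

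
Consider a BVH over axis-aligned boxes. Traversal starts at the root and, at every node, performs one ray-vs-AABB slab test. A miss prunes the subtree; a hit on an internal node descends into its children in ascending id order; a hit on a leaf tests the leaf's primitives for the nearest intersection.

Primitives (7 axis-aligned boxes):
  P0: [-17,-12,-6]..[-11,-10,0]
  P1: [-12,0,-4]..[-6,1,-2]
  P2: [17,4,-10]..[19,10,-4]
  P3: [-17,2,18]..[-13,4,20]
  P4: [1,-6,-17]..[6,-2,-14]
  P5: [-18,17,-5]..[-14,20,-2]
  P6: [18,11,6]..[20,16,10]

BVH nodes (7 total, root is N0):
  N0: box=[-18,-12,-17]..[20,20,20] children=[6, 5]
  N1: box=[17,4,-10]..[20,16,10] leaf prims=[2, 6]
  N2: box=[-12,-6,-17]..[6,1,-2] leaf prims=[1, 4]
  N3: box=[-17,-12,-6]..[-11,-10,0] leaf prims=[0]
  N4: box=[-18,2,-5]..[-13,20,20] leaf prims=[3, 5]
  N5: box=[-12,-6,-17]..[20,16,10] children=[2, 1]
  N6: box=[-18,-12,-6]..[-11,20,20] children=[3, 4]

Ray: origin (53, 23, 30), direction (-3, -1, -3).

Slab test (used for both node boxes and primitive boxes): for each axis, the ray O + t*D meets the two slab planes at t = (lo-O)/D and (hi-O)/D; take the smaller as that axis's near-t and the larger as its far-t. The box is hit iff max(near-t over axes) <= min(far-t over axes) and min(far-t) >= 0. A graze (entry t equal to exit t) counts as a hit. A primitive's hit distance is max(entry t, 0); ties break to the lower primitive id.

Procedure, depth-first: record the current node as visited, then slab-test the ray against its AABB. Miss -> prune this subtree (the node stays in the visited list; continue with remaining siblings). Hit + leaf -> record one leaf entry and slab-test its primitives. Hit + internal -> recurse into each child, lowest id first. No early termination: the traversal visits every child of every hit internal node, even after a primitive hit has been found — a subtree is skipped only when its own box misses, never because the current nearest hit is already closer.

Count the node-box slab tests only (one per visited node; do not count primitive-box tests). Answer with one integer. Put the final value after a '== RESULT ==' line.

Traverse from the root:
N0 x:[11,71/3] y:[3,35] z:[10/3,47/3] -> hit [11,47/3], descend [5, 6]
  N5 x:[11,65/3] y:[7,29] z:[20/3,47/3] -> hit [11,47/3], descend [1, 2]
    N1 x:[11,12] y:[7,19] z:[20/3,40/3] -> hit [11,12] leaf, test {P2(miss), P6(miss)}
    N2 x:[47/3,65/3] y:[22,29] z:[32/3,47/3] -> miss, prune
  N6 x:[64/3,71/3] y:[3,35] z:[10/3,12] -> miss, prune

5 AABB tests over nodes [0, 5, 1, 2, 6]; 1 leaf entered; closest miss.

== RESULT ==
5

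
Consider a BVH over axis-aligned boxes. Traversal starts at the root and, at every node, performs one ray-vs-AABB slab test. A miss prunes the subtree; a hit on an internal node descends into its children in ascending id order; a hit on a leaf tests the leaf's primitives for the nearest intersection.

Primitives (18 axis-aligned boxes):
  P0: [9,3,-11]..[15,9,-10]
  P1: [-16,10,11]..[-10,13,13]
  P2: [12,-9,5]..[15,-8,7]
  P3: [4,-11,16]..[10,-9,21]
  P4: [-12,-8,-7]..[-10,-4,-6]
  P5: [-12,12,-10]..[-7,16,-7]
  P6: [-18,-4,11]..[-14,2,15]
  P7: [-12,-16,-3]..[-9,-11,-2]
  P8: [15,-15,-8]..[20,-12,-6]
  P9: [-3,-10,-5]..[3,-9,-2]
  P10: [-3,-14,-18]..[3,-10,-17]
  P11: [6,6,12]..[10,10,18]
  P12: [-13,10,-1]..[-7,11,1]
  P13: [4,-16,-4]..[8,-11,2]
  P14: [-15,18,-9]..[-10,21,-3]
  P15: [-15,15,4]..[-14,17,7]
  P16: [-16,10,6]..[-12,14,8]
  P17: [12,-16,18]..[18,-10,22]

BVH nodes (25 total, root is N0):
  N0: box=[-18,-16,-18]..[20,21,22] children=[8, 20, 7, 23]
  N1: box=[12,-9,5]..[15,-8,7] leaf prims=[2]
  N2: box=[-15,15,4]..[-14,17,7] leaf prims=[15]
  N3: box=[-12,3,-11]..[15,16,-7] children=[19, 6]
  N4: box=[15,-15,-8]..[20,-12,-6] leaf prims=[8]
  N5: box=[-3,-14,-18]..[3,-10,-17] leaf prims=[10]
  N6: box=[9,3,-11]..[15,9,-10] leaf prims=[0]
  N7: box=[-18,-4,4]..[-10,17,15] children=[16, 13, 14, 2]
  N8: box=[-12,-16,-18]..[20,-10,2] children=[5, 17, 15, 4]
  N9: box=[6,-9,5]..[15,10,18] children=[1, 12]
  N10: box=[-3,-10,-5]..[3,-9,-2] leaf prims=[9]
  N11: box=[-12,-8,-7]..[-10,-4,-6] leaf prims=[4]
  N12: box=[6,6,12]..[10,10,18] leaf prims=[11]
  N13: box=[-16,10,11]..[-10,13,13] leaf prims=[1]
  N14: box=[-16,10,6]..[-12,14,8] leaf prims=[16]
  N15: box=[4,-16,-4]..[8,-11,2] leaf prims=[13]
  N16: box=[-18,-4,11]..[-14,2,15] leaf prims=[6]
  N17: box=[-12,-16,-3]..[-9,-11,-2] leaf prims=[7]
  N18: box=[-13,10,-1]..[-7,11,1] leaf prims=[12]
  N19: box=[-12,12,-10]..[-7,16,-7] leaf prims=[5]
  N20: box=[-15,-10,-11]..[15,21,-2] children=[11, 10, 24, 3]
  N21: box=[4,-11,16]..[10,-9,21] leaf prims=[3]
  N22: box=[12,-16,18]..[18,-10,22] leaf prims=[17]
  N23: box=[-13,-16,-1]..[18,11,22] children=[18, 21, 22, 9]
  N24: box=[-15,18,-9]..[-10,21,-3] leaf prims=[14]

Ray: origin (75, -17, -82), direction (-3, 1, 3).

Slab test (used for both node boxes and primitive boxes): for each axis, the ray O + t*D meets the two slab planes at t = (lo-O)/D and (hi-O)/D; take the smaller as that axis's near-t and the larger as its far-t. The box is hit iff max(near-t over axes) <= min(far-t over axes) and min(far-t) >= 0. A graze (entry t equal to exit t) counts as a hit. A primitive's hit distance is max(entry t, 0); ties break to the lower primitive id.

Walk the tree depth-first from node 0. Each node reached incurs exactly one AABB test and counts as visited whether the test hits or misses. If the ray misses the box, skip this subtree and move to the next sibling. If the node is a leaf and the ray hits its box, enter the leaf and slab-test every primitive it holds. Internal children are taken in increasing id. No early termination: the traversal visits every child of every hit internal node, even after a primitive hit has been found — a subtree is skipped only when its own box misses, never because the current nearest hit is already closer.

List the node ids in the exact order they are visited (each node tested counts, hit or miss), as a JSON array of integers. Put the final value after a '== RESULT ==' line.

Traverse from the root:
N0 x:[55/3,31] y:[1,38] z:[64/3,104/3] -> hit [64/3,31], descend [7, 8, 20, 23]
  N7 x:[85/3,31] y:[13,34] z:[86/3,97/3] -> hit [86/3,31], descend [2, 13, 14, 16]
    N2 x:[89/3,30] y:[32,34] z:[86/3,89/3] -> miss, prune
    N13 x:[85/3,91/3] y:[27,30] z:[31,95/3] -> miss, prune
    N14 x:[29,91/3] y:[27,31] z:[88/3,30] -> hit [88/3,30] leaf, test {P16@t=88/3}
    N16 x:[89/3,31] y:[13,19] z:[31,97/3] -> miss, prune
  N8 x:[55/3,29] y:[1,7] z:[64/3,28] -> miss, prune
  N20 x:[20,30] y:[7,38] z:[71/3,80/3] -> hit [71/3,80/3], descend [3, 10, 11, 24]
    N3 x:[20,29] y:[20,33] z:[71/3,25] -> hit [71/3,25], descend [6, 19]
      N6 x:[20,22] y:[20,26] z:[71/3,24] -> miss, prune
      N19 x:[82/3,29] y:[29,33] z:[24,25] -> miss, prune
    N10 x:[24,26] y:[7,8] z:[77/3,80/3] -> miss, prune
    N11 x:[85/3,29] y:[9,13] z:[25,76/3] -> miss, prune
    N24 x:[85/3,30] y:[35,38] z:[73/3,79/3] -> miss, prune
  N23 x:[19,88/3] y:[1,28] z:[27,104/3] -> hit [27,28], descend [9, 18, 21, 22]
    N9 x:[20,23] y:[8,27] z:[29,100/3] -> miss, prune
    N18 x:[82/3,88/3] y:[27,28] z:[27,83/3] -> hit [82/3,83/3] leaf, test {P12@t=82/3}
    N21 x:[65/3,71/3] y:[6,8] z:[98/3,103/3] -> miss, prune
    N22 x:[19,21] y:[1,7] z:[100/3,104/3] -> miss, prune

Visited [0, 7, 2, 13, 14, 16, 8, 20, 3, 6, 19, 10, 11, 24, 23, 9, 18, 21, 22]. Tests: 19 box, 2 leaf. Nearest: P12.

== RESULT ==
[0, 7, 2, 13, 14, 16, 8, 20, 3, 6, 19, 10, 11, 24, 23, 9, 18, 21, 22]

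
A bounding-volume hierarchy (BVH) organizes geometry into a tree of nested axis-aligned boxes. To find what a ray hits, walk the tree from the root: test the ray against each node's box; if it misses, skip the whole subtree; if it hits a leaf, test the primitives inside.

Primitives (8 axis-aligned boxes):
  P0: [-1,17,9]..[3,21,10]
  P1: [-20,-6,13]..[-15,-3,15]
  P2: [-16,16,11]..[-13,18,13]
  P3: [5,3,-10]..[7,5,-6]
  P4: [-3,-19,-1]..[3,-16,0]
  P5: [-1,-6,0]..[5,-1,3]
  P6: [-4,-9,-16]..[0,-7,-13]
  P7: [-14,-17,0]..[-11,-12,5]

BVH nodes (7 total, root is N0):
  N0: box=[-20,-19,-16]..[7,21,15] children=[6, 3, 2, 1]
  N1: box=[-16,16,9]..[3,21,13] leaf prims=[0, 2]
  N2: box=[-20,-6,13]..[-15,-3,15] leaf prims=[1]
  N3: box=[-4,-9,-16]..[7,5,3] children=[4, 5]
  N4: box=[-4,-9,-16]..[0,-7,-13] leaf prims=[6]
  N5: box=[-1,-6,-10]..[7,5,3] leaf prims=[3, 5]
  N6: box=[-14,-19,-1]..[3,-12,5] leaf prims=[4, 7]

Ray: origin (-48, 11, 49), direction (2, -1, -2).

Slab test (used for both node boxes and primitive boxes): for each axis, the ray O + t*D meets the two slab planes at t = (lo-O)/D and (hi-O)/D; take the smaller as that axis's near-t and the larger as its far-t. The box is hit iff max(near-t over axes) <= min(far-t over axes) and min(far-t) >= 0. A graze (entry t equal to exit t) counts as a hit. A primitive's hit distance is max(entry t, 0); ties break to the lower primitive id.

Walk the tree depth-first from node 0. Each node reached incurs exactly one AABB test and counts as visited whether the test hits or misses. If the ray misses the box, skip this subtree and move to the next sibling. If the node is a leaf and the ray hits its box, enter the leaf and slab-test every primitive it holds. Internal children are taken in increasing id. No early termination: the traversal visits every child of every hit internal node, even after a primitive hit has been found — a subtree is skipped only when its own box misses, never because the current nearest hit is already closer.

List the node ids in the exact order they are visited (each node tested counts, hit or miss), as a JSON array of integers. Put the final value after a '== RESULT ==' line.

Traverse from the root:
N0 x:[14,55/2] y:[-10,30] z:[17,65/2] -> hit [17,55/2], descend [1, 2, 3, 6]
  N1 x:[16,51/2] y:[-10,-5] z:[18,20] -> miss, prune
  N2 x:[14,33/2] y:[14,17] z:[17,18] -> miss, prune
  N3 x:[22,55/2] y:[6,20] z:[23,65/2] -> miss, prune
  N6 x:[17,51/2] y:[23,30] z:[22,25] -> hit [23,25] leaf, test {P4(miss), P7(miss)}

order=[0, 1, 2, 3, 6]  |boxes|=5  |leaves|=1  hit=miss

== RESULT ==
[0, 1, 2, 3, 6]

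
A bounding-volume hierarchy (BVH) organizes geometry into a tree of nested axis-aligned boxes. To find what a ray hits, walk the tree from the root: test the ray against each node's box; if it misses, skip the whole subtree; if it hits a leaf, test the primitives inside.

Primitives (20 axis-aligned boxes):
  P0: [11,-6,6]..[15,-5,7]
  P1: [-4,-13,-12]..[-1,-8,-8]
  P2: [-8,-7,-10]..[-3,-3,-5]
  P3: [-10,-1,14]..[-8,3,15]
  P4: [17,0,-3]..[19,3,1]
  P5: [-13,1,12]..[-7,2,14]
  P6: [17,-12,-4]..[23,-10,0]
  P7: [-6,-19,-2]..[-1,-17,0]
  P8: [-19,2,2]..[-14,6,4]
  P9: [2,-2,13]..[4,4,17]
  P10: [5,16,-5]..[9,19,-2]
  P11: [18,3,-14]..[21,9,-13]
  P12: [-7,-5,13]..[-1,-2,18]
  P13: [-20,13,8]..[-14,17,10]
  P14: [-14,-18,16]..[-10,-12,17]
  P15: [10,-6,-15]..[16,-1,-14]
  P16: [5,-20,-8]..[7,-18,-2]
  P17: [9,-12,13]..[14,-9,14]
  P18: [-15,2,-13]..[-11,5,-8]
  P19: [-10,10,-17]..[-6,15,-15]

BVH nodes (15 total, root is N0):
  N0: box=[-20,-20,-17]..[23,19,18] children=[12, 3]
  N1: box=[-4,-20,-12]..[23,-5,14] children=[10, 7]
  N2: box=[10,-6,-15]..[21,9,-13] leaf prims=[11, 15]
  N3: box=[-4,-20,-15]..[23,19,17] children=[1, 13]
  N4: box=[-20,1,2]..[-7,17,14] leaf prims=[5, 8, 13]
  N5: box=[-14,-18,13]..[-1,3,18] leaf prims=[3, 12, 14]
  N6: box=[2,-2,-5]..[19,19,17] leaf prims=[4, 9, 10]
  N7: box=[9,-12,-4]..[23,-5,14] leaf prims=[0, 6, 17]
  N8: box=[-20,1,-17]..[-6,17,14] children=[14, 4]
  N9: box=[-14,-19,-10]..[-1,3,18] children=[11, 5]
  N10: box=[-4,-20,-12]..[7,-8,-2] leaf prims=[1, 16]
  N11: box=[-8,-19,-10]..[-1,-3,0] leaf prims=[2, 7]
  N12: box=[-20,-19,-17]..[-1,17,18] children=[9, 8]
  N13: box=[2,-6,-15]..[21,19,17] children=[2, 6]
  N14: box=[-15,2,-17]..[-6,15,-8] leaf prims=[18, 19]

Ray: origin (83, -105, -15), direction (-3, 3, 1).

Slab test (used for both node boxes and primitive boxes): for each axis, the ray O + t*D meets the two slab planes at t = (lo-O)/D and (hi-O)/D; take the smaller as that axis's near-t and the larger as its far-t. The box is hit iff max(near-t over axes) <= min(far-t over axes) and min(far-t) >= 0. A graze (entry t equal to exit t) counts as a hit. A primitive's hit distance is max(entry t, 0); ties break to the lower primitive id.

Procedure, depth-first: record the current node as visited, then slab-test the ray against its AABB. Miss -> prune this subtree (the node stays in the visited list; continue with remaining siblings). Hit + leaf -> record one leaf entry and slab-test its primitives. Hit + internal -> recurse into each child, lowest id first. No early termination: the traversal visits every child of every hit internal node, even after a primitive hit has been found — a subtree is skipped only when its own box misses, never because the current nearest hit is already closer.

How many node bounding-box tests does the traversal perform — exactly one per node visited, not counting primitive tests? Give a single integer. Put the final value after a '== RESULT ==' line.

Trace the traversal:
N0 x:[20,103/3] y:[85/3,124/3] z:[-2,33] -> hit [85/3,33], descend [3, 12]
  N3 x:[20,29] y:[85/3,124/3] z:[0,32] -> hit [85/3,29], descend [1, 13]
    N1 x:[20,29] y:[85/3,100/3] z:[3,29] -> hit [85/3,29], descend [7, 10]
      N7 x:[20,74/3] y:[31,100/3] z:[11,29] -> miss, prune
      N10 x:[76/3,29] y:[85/3,97/3] z:[3,13] -> miss, prune
    N13 x:[62/3,27] y:[33,124/3] z:[0,32] -> miss, prune
  N12 x:[28,103/3] y:[86/3,122/3] z:[-2,33] -> hit [86/3,33], descend [8, 9]
    N8 x:[89/3,103/3] y:[106/3,122/3] z:[-2,29] -> miss, prune
    N9 x:[28,97/3] y:[86/3,36] z:[5,33] -> hit [86/3,97/3], descend [5, 11]
      N5 x:[28,97/3] y:[29,36] z:[28,33] -> hit [29,97/3] leaf, test {P3(miss), P12(miss), P14@t=31}
      N11 x:[28,91/3] y:[86/3,34] z:[5,15] -> miss, prune

order=[0, 3, 1, 7, 10, 13, 12, 8, 9, 5, 11]  |boxes|=11  |leaves|=1  hit=P14

== RESULT ==
11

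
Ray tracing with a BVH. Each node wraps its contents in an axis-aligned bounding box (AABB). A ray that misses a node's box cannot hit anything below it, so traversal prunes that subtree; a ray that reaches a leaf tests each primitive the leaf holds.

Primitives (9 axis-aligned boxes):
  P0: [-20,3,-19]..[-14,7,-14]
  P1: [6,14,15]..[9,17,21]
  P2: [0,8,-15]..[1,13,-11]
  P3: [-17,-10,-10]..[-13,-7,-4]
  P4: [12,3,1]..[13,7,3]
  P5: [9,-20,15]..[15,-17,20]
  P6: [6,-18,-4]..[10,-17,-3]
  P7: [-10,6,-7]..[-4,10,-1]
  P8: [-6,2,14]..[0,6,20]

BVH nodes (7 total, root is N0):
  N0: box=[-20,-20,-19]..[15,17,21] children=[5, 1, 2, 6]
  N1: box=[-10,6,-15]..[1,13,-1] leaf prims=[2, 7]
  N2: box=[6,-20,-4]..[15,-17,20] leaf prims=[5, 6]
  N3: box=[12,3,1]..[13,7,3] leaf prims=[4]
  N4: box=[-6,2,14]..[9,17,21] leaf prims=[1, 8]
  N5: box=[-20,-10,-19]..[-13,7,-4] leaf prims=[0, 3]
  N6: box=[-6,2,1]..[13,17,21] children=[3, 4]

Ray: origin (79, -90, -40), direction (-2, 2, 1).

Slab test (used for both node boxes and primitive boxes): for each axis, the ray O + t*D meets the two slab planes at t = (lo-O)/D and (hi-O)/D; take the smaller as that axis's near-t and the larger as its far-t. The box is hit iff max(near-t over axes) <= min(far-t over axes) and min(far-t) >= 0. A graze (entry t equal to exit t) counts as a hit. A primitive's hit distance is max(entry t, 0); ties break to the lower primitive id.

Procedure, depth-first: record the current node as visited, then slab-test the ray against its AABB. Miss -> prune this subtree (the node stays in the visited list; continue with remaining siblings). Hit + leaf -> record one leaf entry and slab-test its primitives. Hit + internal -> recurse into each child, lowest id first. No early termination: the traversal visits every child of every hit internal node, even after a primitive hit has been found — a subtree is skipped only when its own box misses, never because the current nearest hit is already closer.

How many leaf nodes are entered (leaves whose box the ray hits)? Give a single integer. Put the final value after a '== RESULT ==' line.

Traverse from the root:
N0 x:[32,99/2] y:[35,107/2] z:[21,61] -> hit [35,99/2], descend [1, 2, 5, 6]
  N1 x:[39,89/2] y:[48,103/2] z:[25,39] -> miss, prune
  N2 x:[32,73/2] y:[35,73/2] z:[36,60] -> hit [36,73/2] leaf, test {P5(miss), P6@t=36}
  N5 x:[46,99/2] y:[40,97/2] z:[21,36] -> miss, prune
  N6 x:[33,85/2] y:[46,107/2] z:[41,61] -> miss, prune

5 AABB tests over nodes [0, 1, 2, 5, 6]; 1 leaf entered; closest P6.

== RESULT ==
1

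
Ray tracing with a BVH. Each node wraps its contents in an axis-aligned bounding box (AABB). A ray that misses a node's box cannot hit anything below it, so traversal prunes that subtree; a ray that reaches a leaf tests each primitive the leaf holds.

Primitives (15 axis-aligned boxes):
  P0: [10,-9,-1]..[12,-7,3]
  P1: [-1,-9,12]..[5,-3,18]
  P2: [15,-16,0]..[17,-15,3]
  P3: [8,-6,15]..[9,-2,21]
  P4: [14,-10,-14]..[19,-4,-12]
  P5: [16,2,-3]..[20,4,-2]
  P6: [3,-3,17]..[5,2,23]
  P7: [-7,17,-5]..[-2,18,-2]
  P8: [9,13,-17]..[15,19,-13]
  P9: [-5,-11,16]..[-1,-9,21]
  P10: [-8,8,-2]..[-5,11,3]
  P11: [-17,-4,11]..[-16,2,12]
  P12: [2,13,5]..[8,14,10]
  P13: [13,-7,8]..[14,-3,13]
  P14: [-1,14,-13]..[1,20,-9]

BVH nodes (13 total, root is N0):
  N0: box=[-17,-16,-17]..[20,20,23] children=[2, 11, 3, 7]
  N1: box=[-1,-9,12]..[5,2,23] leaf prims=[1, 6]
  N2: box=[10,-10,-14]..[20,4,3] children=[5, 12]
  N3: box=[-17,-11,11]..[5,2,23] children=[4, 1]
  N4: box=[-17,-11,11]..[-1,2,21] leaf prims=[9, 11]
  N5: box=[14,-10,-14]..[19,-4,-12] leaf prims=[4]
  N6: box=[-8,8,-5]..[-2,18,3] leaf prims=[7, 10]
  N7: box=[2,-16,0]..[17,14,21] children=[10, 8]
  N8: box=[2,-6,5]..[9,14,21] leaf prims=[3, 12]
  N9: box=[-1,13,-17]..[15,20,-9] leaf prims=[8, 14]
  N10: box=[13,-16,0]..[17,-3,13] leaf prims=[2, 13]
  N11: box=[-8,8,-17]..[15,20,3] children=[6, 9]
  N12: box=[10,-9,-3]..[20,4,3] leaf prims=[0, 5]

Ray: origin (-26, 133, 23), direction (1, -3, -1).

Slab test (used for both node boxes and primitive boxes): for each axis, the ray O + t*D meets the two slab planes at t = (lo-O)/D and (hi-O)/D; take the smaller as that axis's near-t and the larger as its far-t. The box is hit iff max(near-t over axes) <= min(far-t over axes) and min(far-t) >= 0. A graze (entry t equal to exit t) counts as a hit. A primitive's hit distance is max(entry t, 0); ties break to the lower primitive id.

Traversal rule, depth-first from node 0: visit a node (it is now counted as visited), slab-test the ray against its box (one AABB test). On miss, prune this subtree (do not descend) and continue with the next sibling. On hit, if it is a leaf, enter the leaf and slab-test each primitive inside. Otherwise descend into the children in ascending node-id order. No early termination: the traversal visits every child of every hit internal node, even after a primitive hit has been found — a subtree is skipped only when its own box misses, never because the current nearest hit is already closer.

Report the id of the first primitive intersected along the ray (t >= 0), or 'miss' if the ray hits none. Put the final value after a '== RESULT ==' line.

Walk:
N0 x:[9,46] y:[113/3,149/3] z:[0,40] -> hit [113/3,40], descend [2, 3, 7, 11]
  N2 x:[36,46] y:[43,143/3] z:[20,37] -> miss, prune
  N3 x:[9,31] y:[131/3,48] z:[0,12] -> miss, prune
  N7 x:[28,43] y:[119/3,149/3] z:[2,23] -> miss, prune
  N11 x:[18,41] y:[113/3,125/3] z:[20,40] -> hit [113/3,40], descend [6, 9]
    N6 x:[18,24] y:[115/3,125/3] z:[20,28] -> miss, prune
    N9 x:[25,41] y:[113/3,40] z:[32,40] -> hit [113/3,40] leaf, test {P8@t=38, P14(miss)}

7 AABB tests over nodes [0, 2, 3, 7, 11, 6, 9]; 1 leaf entered; closest P8.

== RESULT ==
8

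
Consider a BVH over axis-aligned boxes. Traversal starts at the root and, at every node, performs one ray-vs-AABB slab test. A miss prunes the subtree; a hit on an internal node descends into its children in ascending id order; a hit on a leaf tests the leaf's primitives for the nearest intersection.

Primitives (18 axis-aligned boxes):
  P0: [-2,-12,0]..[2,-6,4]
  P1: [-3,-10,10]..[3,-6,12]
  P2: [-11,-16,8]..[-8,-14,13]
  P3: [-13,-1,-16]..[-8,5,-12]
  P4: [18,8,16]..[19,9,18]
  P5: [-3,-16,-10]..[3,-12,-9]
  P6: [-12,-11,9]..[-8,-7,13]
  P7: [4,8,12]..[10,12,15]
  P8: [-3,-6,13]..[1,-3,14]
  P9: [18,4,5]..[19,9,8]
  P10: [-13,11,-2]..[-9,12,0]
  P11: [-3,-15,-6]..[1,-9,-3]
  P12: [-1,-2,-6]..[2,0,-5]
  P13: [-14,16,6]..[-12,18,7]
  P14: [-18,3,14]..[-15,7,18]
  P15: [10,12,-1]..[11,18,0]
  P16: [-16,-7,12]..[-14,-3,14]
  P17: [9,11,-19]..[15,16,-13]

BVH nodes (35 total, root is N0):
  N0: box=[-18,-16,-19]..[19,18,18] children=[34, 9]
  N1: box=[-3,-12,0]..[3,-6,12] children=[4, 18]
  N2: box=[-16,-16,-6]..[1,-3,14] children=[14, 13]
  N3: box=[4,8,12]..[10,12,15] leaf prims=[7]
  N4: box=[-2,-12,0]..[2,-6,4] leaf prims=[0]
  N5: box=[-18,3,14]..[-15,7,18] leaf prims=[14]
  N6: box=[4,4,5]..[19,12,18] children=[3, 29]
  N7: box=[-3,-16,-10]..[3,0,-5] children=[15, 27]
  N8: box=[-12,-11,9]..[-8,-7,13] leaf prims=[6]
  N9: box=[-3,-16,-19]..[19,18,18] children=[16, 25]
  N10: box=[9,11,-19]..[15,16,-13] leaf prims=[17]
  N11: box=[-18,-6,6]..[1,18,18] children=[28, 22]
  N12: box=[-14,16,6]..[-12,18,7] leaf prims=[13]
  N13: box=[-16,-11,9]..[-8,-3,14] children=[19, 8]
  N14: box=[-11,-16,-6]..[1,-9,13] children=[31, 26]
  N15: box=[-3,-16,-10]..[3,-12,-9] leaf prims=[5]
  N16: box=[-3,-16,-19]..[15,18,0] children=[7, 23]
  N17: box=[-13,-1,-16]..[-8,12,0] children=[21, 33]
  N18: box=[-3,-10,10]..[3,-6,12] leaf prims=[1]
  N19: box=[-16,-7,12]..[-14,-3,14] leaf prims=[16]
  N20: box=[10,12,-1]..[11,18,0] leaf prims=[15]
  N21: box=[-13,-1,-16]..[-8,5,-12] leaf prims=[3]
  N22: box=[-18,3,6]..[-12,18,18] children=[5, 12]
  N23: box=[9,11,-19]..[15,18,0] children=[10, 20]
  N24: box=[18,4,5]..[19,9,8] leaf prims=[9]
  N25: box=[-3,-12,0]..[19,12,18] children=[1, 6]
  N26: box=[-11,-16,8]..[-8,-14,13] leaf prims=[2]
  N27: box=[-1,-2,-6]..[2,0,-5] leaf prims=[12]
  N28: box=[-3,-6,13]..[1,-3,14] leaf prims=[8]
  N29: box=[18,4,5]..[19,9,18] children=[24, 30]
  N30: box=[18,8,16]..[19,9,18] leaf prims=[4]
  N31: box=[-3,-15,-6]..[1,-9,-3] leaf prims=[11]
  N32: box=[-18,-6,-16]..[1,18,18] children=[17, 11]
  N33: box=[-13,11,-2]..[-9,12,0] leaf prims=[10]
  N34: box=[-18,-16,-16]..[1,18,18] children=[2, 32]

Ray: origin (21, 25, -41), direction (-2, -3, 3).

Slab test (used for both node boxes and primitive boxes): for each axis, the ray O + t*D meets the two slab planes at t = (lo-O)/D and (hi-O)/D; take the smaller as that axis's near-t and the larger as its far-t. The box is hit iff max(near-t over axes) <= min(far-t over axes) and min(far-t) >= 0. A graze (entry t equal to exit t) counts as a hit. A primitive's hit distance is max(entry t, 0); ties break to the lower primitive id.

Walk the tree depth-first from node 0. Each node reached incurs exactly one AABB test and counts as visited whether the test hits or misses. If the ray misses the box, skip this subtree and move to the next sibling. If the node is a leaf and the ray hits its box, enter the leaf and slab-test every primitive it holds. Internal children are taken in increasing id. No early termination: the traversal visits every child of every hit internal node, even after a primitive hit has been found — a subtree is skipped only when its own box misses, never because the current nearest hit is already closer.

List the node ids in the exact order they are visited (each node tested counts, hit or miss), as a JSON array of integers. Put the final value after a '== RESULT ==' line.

Traverse from the root:
N0 x:[1,39/2] y:[7/3,41/3] z:[22/3,59/3] -> hit [22/3,41/3], descend [9, 34]
  N9 x:[1,12] y:[7/3,41/3] z:[22/3,59/3] -> hit [22/3,12], descend [16, 25]
    N16 x:[3,12] y:[7/3,41/3] z:[22/3,41/3] -> hit [22/3,12], descend [7, 23]
      N7 x:[9,12] y:[25/3,41/3] z:[31/3,12] -> hit [31/3,12], descend [15, 27]
        N15 x:[9,12] y:[37/3,41/3] z:[31/3,32/3] -> miss, prune
        N27 x:[19/2,11] y:[25/3,9] z:[35/3,12] -> miss, prune
      N23 x:[3,6] y:[7/3,14/3] z:[22/3,41/3] -> miss, prune
    N25 x:[1,12] y:[13/3,37/3] z:[41/3,59/3] -> miss, prune
  N34 x:[10,39/2] y:[7/3,41/3] z:[25/3,59/3] -> hit [10,41/3], descend [2, 32]
    N2 x:[10,37/2] y:[28/3,41/3] z:[35/3,55/3] -> hit [35/3,41/3], descend [13, 14]
      N13 x:[29/2,37/2] y:[28/3,12] z:[50/3,55/3] -> miss, prune
      N14 x:[10,16] y:[34/3,41/3] z:[35/3,18] -> hit [35/3,41/3], descend [26, 31]
        N26 x:[29/2,16] y:[13,41/3] z:[49/3,18] -> miss, prune
        N31 x:[10,12] y:[34/3,40/3] z:[35/3,38/3] -> hit [35/3,12] leaf, test {P11@t=35/3}
    N32 x:[10,39/2] y:[7/3,31/3] z:[25/3,59/3] -> hit [10,31/3], descend [11, 17]
      N11 x:[10,39/2] y:[7/3,31/3] z:[47/3,59/3] -> miss, prune
      N17 x:[29/2,17] y:[13/3,26/3] z:[25/3,41/3] -> miss, prune

17 AABB tests over nodes [0, 9, 16, 7, 15, 27, 23, 25, 34, 2, 13, 14, 26, 31, 32, 11, 17]; 1 leaf entered; closest P11.

== RESULT ==
[0, 9, 16, 7, 15, 27, 23, 25, 34, 2, 13, 14, 26, 31, 32, 11, 17]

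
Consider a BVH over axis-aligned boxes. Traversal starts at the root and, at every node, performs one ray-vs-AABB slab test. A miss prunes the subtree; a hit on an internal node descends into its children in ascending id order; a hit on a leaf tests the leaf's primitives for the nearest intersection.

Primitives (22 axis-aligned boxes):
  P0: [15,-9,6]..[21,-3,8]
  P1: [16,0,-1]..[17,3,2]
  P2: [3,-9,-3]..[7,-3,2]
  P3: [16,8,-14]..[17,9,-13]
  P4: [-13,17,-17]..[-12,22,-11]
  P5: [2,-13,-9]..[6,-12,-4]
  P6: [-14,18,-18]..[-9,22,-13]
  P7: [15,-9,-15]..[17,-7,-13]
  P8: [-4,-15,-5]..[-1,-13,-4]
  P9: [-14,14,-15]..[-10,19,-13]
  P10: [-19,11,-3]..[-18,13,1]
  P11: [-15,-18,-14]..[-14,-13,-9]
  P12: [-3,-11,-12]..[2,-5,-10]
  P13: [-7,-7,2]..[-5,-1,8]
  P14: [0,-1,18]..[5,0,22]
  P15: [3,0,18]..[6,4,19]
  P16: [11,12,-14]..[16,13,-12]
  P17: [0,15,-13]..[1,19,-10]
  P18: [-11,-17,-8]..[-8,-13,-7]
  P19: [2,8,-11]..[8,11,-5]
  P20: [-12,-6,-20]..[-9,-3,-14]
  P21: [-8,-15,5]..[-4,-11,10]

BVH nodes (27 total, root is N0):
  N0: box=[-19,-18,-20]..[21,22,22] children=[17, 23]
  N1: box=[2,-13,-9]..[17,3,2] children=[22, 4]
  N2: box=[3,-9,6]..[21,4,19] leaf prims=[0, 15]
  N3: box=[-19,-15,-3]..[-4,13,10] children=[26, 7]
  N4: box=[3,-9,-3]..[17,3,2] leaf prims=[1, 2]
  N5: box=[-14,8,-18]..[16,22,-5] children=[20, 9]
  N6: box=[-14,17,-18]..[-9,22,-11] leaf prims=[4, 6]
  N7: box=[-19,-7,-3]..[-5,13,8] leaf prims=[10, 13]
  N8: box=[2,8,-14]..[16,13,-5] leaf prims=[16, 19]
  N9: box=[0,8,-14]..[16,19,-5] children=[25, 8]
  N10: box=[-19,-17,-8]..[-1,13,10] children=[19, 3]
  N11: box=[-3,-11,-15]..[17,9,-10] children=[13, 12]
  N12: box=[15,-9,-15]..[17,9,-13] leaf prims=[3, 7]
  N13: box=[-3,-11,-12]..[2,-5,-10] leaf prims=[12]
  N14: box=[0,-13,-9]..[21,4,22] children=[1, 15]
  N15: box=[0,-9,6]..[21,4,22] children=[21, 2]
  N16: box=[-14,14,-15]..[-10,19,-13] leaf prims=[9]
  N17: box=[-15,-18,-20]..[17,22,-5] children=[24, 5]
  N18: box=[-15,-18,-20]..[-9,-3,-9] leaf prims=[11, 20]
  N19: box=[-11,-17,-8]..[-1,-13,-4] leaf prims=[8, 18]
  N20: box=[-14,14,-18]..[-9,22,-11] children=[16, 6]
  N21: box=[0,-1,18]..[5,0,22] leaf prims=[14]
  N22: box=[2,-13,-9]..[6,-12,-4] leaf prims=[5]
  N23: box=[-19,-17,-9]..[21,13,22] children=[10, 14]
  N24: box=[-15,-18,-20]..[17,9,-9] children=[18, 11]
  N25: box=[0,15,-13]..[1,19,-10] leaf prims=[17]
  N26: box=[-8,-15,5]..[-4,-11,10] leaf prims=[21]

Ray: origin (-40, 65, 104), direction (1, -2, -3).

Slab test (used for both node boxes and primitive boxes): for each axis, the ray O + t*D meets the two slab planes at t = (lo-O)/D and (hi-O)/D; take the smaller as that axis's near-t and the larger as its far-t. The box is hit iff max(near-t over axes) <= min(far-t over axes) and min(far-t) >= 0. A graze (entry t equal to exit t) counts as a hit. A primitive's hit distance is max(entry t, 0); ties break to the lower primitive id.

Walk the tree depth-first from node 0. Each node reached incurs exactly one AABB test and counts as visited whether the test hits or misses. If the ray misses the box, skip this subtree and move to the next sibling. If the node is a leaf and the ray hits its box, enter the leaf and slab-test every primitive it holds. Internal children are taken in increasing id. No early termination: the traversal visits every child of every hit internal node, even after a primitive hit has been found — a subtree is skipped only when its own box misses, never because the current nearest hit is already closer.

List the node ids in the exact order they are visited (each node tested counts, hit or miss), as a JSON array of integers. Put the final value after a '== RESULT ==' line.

Walk:
N0 x:[21,61] y:[43/2,83/2] z:[82/3,124/3] -> hit [82/3,124/3], descend [17, 23]
  N17 x:[25,57] y:[43/2,83/2] z:[109/3,124/3] -> hit [109/3,124/3], descend [5, 24]
    N5 x:[26,56] y:[43/2,57/2] z:[109/3,122/3] -> miss, prune
    N24 x:[25,57] y:[28,83/2] z:[113/3,124/3] -> hit [113/3,124/3], descend [11, 18]
      N11 x:[37,57] y:[28,38] z:[38,119/3] -> hit [38,38], descend [12, 13]
        N12 x:[55,57] y:[28,37] z:[39,119/3] -> miss, prune
        N13 x:[37,42] y:[35,38] z:[38,116/3] -> hit [38,38] leaf, test {P12@t=38}
      N18 x:[25,31] y:[34,83/2] z:[113/3,124/3] -> miss, prune
  N23 x:[21,61] y:[26,41] z:[82/3,113/3] -> hit [82/3,113/3], descend [10, 14]
    N10 x:[21,39] y:[26,41] z:[94/3,112/3] -> hit [94/3,112/3], descend [3, 19]
      N3 x:[21,36] y:[26,40] z:[94/3,107/3] -> hit [94/3,107/3], descend [7, 26]
        N7 x:[21,35] y:[26,36] z:[32,107/3] -> hit [32,35] leaf, test {P10(miss), P13@t=33}
        N26 x:[32,36] y:[38,40] z:[94/3,33] -> miss, prune
      N19 x:[29,39] y:[39,41] z:[36,112/3] -> miss, prune
    N14 x:[40,61] y:[61/2,39] z:[82/3,113/3] -> miss, prune

Summary -> nodes [0, 17, 5, 24, 11, 12, 13, 18, 23, 10, 3, 7, 26, 19, 14]; box-tests=15; leaf-entries=2; first=P13

== RESULT ==
[0, 17, 5, 24, 11, 12, 13, 18, 23, 10, 3, 7, 26, 19, 14]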